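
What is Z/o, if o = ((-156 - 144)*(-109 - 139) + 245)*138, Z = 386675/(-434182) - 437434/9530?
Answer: -96805490869/21311525035002300 ≈ -4.5424e-6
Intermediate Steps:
Z = -96805490869/2068877230 (Z = 386675*(-1/434182) - 437434*1/9530 = -386675/434182 - 218717/4765 = -96805490869/2068877230 ≈ -46.791)
o = 10301010 (o = (-300*(-248) + 245)*138 = (74400 + 245)*138 = 74645*138 = 10301010)
Z/o = -96805490869/2068877230/10301010 = -96805490869/2068877230*1/10301010 = -96805490869/21311525035002300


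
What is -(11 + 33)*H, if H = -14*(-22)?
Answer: -13552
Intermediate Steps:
H = 308
-(11 + 33)*H = -(11 + 33)*308 = -44*308 = -1*13552 = -13552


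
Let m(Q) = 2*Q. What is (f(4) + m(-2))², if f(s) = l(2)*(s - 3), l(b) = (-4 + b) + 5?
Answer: 1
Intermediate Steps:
l(b) = 1 + b
f(s) = -9 + 3*s (f(s) = (1 + 2)*(s - 3) = 3*(-3 + s) = -9 + 3*s)
(f(4) + m(-2))² = ((-9 + 3*4) + 2*(-2))² = ((-9 + 12) - 4)² = (3 - 4)² = (-1)² = 1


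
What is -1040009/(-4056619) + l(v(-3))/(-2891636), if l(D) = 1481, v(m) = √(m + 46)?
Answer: 3001319611985/11730265538684 ≈ 0.25586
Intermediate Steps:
v(m) = √(46 + m)
-1040009/(-4056619) + l(v(-3))/(-2891636) = -1040009/(-4056619) + 1481/(-2891636) = -1040009*(-1/4056619) + 1481*(-1/2891636) = 1040009/4056619 - 1481/2891636 = 3001319611985/11730265538684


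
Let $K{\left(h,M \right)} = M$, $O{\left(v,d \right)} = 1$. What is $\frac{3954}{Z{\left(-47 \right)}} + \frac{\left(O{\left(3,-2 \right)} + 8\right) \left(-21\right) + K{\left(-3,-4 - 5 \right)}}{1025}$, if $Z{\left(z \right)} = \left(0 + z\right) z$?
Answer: $\frac{3615468}{2264225} \approx 1.5968$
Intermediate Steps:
$Z{\left(z \right)} = z^{2}$ ($Z{\left(z \right)} = z z = z^{2}$)
$\frac{3954}{Z{\left(-47 \right)}} + \frac{\left(O{\left(3,-2 \right)} + 8\right) \left(-21\right) + K{\left(-3,-4 - 5 \right)}}{1025} = \frac{3954}{\left(-47\right)^{2}} + \frac{\left(1 + 8\right) \left(-21\right) - 9}{1025} = \frac{3954}{2209} + \left(9 \left(-21\right) - 9\right) \frac{1}{1025} = 3954 \cdot \frac{1}{2209} + \left(-189 - 9\right) \frac{1}{1025} = \frac{3954}{2209} - \frac{198}{1025} = \frac{3615468}{2264225}$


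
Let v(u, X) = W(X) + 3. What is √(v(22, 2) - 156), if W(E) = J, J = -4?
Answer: I*√157 ≈ 12.53*I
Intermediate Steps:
W(E) = -4
v(u, X) = -1 (v(u, X) = -4 + 3 = -1)
√(v(22, 2) - 156) = √(-1 - 156) = √(-157) = I*√157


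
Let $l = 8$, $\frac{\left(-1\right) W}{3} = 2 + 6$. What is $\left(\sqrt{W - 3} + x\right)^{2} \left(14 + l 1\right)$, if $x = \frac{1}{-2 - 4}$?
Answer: $- \frac{10681}{18} - 22 i \sqrt{3} \approx -593.39 - 38.105 i$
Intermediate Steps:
$W = -24$ ($W = - 3 \left(2 + 6\right) = \left(-3\right) 8 = -24$)
$x = - \frac{1}{6}$ ($x = \frac{1}{-6} = - \frac{1}{6} \approx -0.16667$)
$\left(\sqrt{W - 3} + x\right)^{2} \left(14 + l 1\right) = \left(\sqrt{-24 - 3} - \frac{1}{6}\right)^{2} \left(14 + 8 \cdot 1\right) = \left(\sqrt{-27} - \frac{1}{6}\right)^{2} \left(14 + 8\right) = \left(3 i \sqrt{3} - \frac{1}{6}\right)^{2} \cdot 22 = \left(- \frac{1}{6} + 3 i \sqrt{3}\right)^{2} \cdot 22 = 22 \left(- \frac{1}{6} + 3 i \sqrt{3}\right)^{2}$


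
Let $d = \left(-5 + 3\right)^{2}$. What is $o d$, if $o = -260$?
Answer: $-1040$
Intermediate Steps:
$d = 4$ ($d = \left(-2\right)^{2} = 4$)
$o d = \left(-260\right) 4 = -1040$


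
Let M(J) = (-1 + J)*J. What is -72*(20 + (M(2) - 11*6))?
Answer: 3168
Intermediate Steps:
M(J) = J*(-1 + J)
-72*(20 + (M(2) - 11*6)) = -72*(20 + (2*(-1 + 2) - 11*6)) = -72*(20 + (2*1 - 66)) = -72*(20 + (2 - 66)) = -72*(20 - 64) = -72*(-44) = 3168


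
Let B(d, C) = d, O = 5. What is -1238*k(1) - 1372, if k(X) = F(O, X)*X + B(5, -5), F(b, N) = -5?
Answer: -1372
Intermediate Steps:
k(X) = 5 - 5*X (k(X) = -5*X + 5 = 5 - 5*X)
-1238*k(1) - 1372 = -1238*(5 - 5*1) - 1372 = -1238*(5 - 5) - 1372 = -1238*0 - 1372 = 0 - 1372 = -1372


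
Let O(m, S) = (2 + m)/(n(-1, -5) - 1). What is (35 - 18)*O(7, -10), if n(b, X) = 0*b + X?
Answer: -51/2 ≈ -25.500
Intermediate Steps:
n(b, X) = X (n(b, X) = 0 + X = X)
O(m, S) = -1/3 - m/6 (O(m, S) = (2 + m)/(-5 - 1) = (2 + m)/(-6) = (2 + m)*(-1/6) = -1/3 - m/6)
(35 - 18)*O(7, -10) = (35 - 18)*(-1/3 - 1/6*7) = 17*(-1/3 - 7/6) = 17*(-3/2) = -51/2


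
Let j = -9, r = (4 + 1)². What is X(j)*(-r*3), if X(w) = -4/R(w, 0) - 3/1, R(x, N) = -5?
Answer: 165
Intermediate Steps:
r = 25 (r = 5² = 25)
X(w) = -11/5 (X(w) = -4/(-5) - 3/1 = -4*(-⅕) - 3*1 = ⅘ - 3 = -11/5)
X(j)*(-r*3) = -(-11)*25*3/5 = -(-11)*75/5 = -11/5*(-75) = 165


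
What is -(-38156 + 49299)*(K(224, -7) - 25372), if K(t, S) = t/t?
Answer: 282709053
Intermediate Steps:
K(t, S) = 1
-(-38156 + 49299)*(K(224, -7) - 25372) = -(-38156 + 49299)*(1 - 25372) = -11143*(-25371) = -1*(-282709053) = 282709053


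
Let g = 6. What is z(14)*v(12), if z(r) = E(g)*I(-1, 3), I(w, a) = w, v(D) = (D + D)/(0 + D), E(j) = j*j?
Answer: -72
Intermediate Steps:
E(j) = j²
v(D) = 2 (v(D) = (2*D)/D = 2)
z(r) = -36 (z(r) = 6²*(-1) = 36*(-1) = -36)
z(14)*v(12) = -36*2 = -72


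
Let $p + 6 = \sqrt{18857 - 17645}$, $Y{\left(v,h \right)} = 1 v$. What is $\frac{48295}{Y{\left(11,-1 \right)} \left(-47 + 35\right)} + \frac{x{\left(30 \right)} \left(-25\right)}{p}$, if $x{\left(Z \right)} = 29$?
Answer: $- \frac{597595}{1617} - \frac{725 \sqrt{303}}{588} \approx -391.03$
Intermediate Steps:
$Y{\left(v,h \right)} = v$
$p = -6 + 2 \sqrt{303}$ ($p = -6 + \sqrt{18857 - 17645} = -6 + \sqrt{1212} = -6 + 2 \sqrt{303} \approx 28.814$)
$\frac{48295}{Y{\left(11,-1 \right)} \left(-47 + 35\right)} + \frac{x{\left(30 \right)} \left(-25\right)}{p} = \frac{48295}{11 \left(-47 + 35\right)} + \frac{29 \left(-25\right)}{-6 + 2 \sqrt{303}} = \frac{48295}{11 \left(-12\right)} - \frac{725}{-6 + 2 \sqrt{303}} = \frac{48295}{-132} - \frac{725}{-6 + 2 \sqrt{303}} = 48295 \left(- \frac{1}{132}\right) - \frac{725}{-6 + 2 \sqrt{303}} = - \frac{48295}{132} - \frac{725}{-6 + 2 \sqrt{303}}$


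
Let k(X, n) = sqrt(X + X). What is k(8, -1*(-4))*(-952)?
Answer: -3808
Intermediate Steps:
k(X, n) = sqrt(2)*sqrt(X) (k(X, n) = sqrt(2*X) = sqrt(2)*sqrt(X))
k(8, -1*(-4))*(-952) = (sqrt(2)*sqrt(8))*(-952) = (sqrt(2)*(2*sqrt(2)))*(-952) = 4*(-952) = -3808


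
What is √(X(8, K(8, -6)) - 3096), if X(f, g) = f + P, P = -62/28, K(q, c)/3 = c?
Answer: 3*I*√67298/14 ≈ 55.59*I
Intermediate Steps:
K(q, c) = 3*c
P = -31/14 (P = -62*1/28 = -31/14 ≈ -2.2143)
X(f, g) = -31/14 + f (X(f, g) = f - 31/14 = -31/14 + f)
√(X(8, K(8, -6)) - 3096) = √((-31/14 + 8) - 3096) = √(81/14 - 3096) = √(-43263/14) = 3*I*√67298/14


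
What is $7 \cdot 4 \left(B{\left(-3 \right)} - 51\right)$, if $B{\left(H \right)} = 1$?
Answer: $-1400$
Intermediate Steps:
$7 \cdot 4 \left(B{\left(-3 \right)} - 51\right) = 7 \cdot 4 \left(1 - 51\right) = 28 \left(-50\right) = -1400$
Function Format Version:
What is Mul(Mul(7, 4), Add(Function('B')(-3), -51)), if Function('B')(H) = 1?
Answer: -1400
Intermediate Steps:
Mul(Mul(7, 4), Add(Function('B')(-3), -51)) = Mul(Mul(7, 4), Add(1, -51)) = Mul(28, -50) = -1400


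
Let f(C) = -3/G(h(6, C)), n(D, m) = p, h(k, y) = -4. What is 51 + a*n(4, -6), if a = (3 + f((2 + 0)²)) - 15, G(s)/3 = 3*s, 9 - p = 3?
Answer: -41/2 ≈ -20.500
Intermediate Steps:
p = 6 (p = 9 - 1*3 = 9 - 3 = 6)
G(s) = 9*s (G(s) = 3*(3*s) = 9*s)
n(D, m) = 6
f(C) = 1/12 (f(C) = -3/(9*(-4)) = -3/(-36) = -3*(-1/36) = 1/12)
a = -143/12 (a = (3 + 1/12) - 15 = 37/12 - 15 = -143/12 ≈ -11.917)
51 + a*n(4, -6) = 51 - 143/12*6 = 51 - 143/2 = -41/2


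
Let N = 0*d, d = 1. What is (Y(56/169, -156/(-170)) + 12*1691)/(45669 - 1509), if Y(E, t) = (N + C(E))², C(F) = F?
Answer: 144890737/315313440 ≈ 0.45951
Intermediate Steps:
N = 0 (N = 0*1 = 0)
Y(E, t) = E² (Y(E, t) = (0 + E)² = E²)
(Y(56/169, -156/(-170)) + 12*1691)/(45669 - 1509) = ((56/169)² + 12*1691)/(45669 - 1509) = ((56*(1/169))² + 20292)/44160 = ((56/169)² + 20292)*(1/44160) = (3136/28561 + 20292)*(1/44160) = (579562948/28561)*(1/44160) = 144890737/315313440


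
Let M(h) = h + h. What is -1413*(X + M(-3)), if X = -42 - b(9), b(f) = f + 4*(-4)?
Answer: 57933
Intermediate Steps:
M(h) = 2*h
b(f) = -16 + f (b(f) = f - 16 = -16 + f)
X = -35 (X = -42 - (-16 + 9) = -42 - 1*(-7) = -42 + 7 = -35)
-1413*(X + M(-3)) = -1413*(-35 + 2*(-3)) = -1413*(-35 - 6) = -1413*(-41) = 57933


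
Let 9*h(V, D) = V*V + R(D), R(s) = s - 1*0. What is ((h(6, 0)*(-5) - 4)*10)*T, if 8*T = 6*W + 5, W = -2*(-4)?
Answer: -1590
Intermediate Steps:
R(s) = s (R(s) = s + 0 = s)
h(V, D) = D/9 + V²/9 (h(V, D) = (V*V + D)/9 = (V² + D)/9 = (D + V²)/9 = D/9 + V²/9)
W = 8
T = 53/8 (T = (6*8 + 5)/8 = (48 + 5)/8 = (⅛)*53 = 53/8 ≈ 6.6250)
((h(6, 0)*(-5) - 4)*10)*T = ((((⅑)*0 + (⅑)*6²)*(-5) - 4)*10)*(53/8) = (((0 + (⅑)*36)*(-5) - 4)*10)*(53/8) = (((0 + 4)*(-5) - 4)*10)*(53/8) = ((4*(-5) - 4)*10)*(53/8) = ((-20 - 4)*10)*(53/8) = -24*10*(53/8) = -240*53/8 = -1590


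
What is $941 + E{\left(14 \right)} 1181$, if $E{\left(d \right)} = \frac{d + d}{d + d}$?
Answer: $2122$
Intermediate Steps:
$E{\left(d \right)} = 1$ ($E{\left(d \right)} = \frac{2 d}{2 d} = 2 d \frac{1}{2 d} = 1$)
$941 + E{\left(14 \right)} 1181 = 941 + 1 \cdot 1181 = 941 + 1181 = 2122$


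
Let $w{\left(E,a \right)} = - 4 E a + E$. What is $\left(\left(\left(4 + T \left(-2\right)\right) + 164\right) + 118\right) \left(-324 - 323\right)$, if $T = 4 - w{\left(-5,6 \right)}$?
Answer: $-328676$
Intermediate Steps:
$w{\left(E,a \right)} = E - 4 E a$ ($w{\left(E,a \right)} = - 4 E a + E = E - 4 E a$)
$T = -111$ ($T = 4 - - 5 \left(1 - 24\right) = 4 - \left(-5\right) \left(-23\right) = 4 - 115 = -111$)
$\left(\left(\left(4 + T \left(-2\right)\right) + 164\right) + 118\right) \left(-324 - 323\right) = \left(\left(\left(4 - -222\right) + 164\right) + 118\right) \left(-324 - 323\right) = \left(\left(\left(4 + 222\right) + 164\right) + 118\right) \left(-647\right) = \left(\left(226 + 164\right) + 118\right) \left(-647\right) = \left(390 + 118\right) \left(-647\right) = 508 \left(-647\right) = -328676$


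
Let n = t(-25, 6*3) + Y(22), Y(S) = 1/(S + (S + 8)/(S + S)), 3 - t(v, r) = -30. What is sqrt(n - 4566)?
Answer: I*sqrt(1128710555)/499 ≈ 67.327*I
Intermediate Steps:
t(v, r) = 33 (t(v, r) = 3 - 1*(-30) = 3 + 30 = 33)
Y(S) = 1/(S + (8 + S)/(2*S)) (Y(S) = 1/(S + (8 + S)/((2*S))) = 1/(S + (8 + S)*(1/(2*S))) = 1/(S + (8 + S)/(2*S)))
n = 16489/499 (n = 33 + 2*22/(8 + 22 + 2*22**2) = 33 + 2*22/(8 + 22 + 2*484) = 33 + 2*22/(8 + 22 + 968) = 33 + 2*22/998 = 33 + 2*22*(1/998) = 33 + 22/499 = 16489/499 ≈ 33.044)
sqrt(n - 4566) = sqrt(16489/499 - 4566) = sqrt(-2261945/499) = I*sqrt(1128710555)/499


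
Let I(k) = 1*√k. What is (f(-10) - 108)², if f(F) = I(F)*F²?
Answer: -88336 - 21600*I*√10 ≈ -88336.0 - 68305.0*I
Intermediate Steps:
I(k) = √k
f(F) = F^(5/2) (f(F) = √F*F² = F^(5/2))
(f(-10) - 108)² = ((-10)^(5/2) - 108)² = (100*I*√10 - 108)² = (-108 + 100*I*√10)²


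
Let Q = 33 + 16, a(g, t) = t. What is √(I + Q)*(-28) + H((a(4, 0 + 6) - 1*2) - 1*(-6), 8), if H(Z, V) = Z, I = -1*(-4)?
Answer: 10 - 28*√53 ≈ -193.84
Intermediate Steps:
I = 4
Q = 49
√(I + Q)*(-28) + H((a(4, 0 + 6) - 1*2) - 1*(-6), 8) = √(4 + 49)*(-28) + (((0 + 6) - 1*2) - 1*(-6)) = √53*(-28) + ((6 - 2) + 6) = -28*√53 + (4 + 6) = -28*√53 + 10 = 10 - 28*√53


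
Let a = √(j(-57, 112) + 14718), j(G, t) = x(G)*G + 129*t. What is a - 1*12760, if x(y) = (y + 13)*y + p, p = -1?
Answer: -12760 + 3*I*√12637 ≈ -12760.0 + 337.24*I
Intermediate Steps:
x(y) = -1 + y*(13 + y) (x(y) = (y + 13)*y - 1 = (13 + y)*y - 1 = y*(13 + y) - 1 = -1 + y*(13 + y))
j(G, t) = 129*t + G*(-1 + G² + 13*G) (j(G, t) = (-1 + G² + 13*G)*G + 129*t = G*(-1 + G² + 13*G) + 129*t = 129*t + G*(-1 + G² + 13*G))
a = 3*I*√12637 (a = √((129*112 - 57*(-1 + (-57)² + 13*(-57))) + 14718) = √((14448 - 57*(-1 + 3249 - 741)) + 14718) = √((14448 - 57*2507) + 14718) = √((14448 - 142899) + 14718) = √(-128451 + 14718) = √(-113733) = 3*I*√12637 ≈ 337.24*I)
a - 1*12760 = 3*I*√12637 - 1*12760 = 3*I*√12637 - 12760 = -12760 + 3*I*√12637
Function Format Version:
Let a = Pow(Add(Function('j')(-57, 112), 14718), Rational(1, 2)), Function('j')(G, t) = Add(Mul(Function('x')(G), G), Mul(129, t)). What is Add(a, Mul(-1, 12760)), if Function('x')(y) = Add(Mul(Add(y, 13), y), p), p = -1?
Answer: Add(-12760, Mul(3, I, Pow(12637, Rational(1, 2)))) ≈ Add(-12760., Mul(337.24, I))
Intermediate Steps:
Function('x')(y) = Add(-1, Mul(y, Add(13, y))) (Function('x')(y) = Add(Mul(Add(y, 13), y), -1) = Add(Mul(Add(13, y), y), -1) = Add(Mul(y, Add(13, y)), -1) = Add(-1, Mul(y, Add(13, y))))
Function('j')(G, t) = Add(Mul(129, t), Mul(G, Add(-1, Pow(G, 2), Mul(13, G)))) (Function('j')(G, t) = Add(Mul(Add(-1, Pow(G, 2), Mul(13, G)), G), Mul(129, t)) = Add(Mul(G, Add(-1, Pow(G, 2), Mul(13, G))), Mul(129, t)) = Add(Mul(129, t), Mul(G, Add(-1, Pow(G, 2), Mul(13, G)))))
a = Mul(3, I, Pow(12637, Rational(1, 2))) (a = Pow(Add(Add(Mul(129, 112), Mul(-57, Add(-1, Pow(-57, 2), Mul(13, -57)))), 14718), Rational(1, 2)) = Pow(Add(Add(14448, Mul(-57, Add(-1, 3249, -741))), 14718), Rational(1, 2)) = Pow(Add(Add(14448, Mul(-57, 2507)), 14718), Rational(1, 2)) = Pow(Add(Add(14448, -142899), 14718), Rational(1, 2)) = Pow(Add(-128451, 14718), Rational(1, 2)) = Pow(-113733, Rational(1, 2)) = Mul(3, I, Pow(12637, Rational(1, 2))) ≈ Mul(337.24, I))
Add(a, Mul(-1, 12760)) = Add(Mul(3, I, Pow(12637, Rational(1, 2))), Mul(-1, 12760)) = Add(Mul(3, I, Pow(12637, Rational(1, 2))), -12760) = Add(-12760, Mul(3, I, Pow(12637, Rational(1, 2))))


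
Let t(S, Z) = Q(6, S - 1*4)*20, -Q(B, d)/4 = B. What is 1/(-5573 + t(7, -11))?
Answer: -1/6053 ≈ -0.00016521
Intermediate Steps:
Q(B, d) = -4*B
t(S, Z) = -480 (t(S, Z) = -4*6*20 = -24*20 = -480)
1/(-5573 + t(7, -11)) = 1/(-5573 - 480) = 1/(-6053) = -1/6053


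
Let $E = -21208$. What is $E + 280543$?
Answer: $259335$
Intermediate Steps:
$E + 280543 = -21208 + 280543 = 259335$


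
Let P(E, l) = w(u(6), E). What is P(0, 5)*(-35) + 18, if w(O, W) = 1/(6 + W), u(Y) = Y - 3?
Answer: 73/6 ≈ 12.167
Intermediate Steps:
u(Y) = -3 + Y
P(E, l) = 1/(6 + E)
P(0, 5)*(-35) + 18 = -35/(6 + 0) + 18 = -35/6 + 18 = 73/6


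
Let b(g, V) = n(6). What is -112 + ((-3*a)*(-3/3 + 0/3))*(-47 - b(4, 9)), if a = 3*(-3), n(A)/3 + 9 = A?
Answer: 914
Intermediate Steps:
n(A) = -27 + 3*A
b(g, V) = -9 (b(g, V) = -27 + 3*6 = -27 + 18 = -9)
a = -9
-112 + ((-3*a)*(-3/3 + 0/3))*(-47 - b(4, 9)) = -112 + ((-3*(-9))*(-3/3 + 0/3))*(-47 - 1*(-9)) = -112 + (27*(-3*1/3 + 0*(1/3)))*(-47 + 9) = -112 + (27*(-1 + 0))*(-38) = -112 + (27*(-1))*(-38) = -112 - 27*(-38) = -112 + 1026 = 914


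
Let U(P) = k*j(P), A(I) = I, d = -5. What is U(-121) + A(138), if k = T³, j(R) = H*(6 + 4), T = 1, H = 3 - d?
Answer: 218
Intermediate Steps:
H = 8 (H = 3 - 1*(-5) = 3 + 5 = 8)
j(R) = 80 (j(R) = 8*(6 + 4) = 8*10 = 80)
k = 1 (k = 1³ = 1)
U(P) = 80 (U(P) = 1*80 = 80)
U(-121) + A(138) = 80 + 138 = 218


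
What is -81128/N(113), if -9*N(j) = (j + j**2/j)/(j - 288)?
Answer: -63888300/113 ≈ -5.6538e+5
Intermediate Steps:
N(j) = -2*j/(9*(-288 + j)) (N(j) = -(j + j**2/j)/(9*(j - 288)) = -(j + j)/(9*(-288 + j)) = -2*j/(9*(-288 + j)))
-81128/N(113) = -81128/((-2*113/(-2592 + 9*113))) = -81128/((-2*113/(-2592 + 1017))) = -81128/((-2*113/(-1575))) = -81128/((-2*113*(-1/1575))) = -81128/226/1575 = -81128*1575/226 = -63888300/113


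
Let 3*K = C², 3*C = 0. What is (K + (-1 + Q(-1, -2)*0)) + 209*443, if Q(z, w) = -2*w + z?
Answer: 92586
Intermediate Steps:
C = 0 (C = (⅓)*0 = 0)
Q(z, w) = z - 2*w
K = 0 (K = (⅓)*0² = (⅓)*0 = 0)
(K + (-1 + Q(-1, -2)*0)) + 209*443 = (0 + (-1 + (-1 - 2*(-2))*0)) + 209*443 = (0 + (-1 + (-1 + 4)*0)) + 92587 = (0 + (-1 + 3*0)) + 92587 = (0 + (-1 + 0)) + 92587 = (0 - 1) + 92587 = -1 + 92587 = 92586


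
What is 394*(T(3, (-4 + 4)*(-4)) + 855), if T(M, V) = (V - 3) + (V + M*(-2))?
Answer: 333324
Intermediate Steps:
T(M, V) = -3 - 2*M + 2*V (T(M, V) = (-3 + V) + (V - 2*M) = -3 - 2*M + 2*V)
394*(T(3, (-4 + 4)*(-4)) + 855) = 394*((-3 - 2*3 + 2*((-4 + 4)*(-4))) + 855) = 394*((-3 - 6 + 2*(0*(-4))) + 855) = 394*((-3 - 6 + 2*0) + 855) = 394*((-3 - 6 + 0) + 855) = 394*(-9 + 855) = 394*846 = 333324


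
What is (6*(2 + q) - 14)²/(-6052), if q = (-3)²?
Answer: -676/1513 ≈ -0.44679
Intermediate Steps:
q = 9
(6*(2 + q) - 14)²/(-6052) = (6*(2 + 9) - 14)²/(-6052) = (6*11 - 14)²*(-1/6052) = (66 - 14)²*(-1/6052) = 52²*(-1/6052) = 2704*(-1/6052) = -676/1513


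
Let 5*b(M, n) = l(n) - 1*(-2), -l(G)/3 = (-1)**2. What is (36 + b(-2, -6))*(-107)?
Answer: -19153/5 ≈ -3830.6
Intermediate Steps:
l(G) = -3 (l(G) = -3*(-1)**2 = -3*1 = -3)
b(M, n) = -1/5 (b(M, n) = (-3 - 1*(-2))/5 = (-3 + 2)/5 = (1/5)*(-1) = -1/5)
(36 + b(-2, -6))*(-107) = (36 - 1/5)*(-107) = (179/5)*(-107) = -19153/5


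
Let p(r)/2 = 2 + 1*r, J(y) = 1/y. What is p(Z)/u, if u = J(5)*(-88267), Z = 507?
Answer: -5090/88267 ≈ -0.057666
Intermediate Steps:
p(r) = 4 + 2*r (p(r) = 2*(2 + 1*r) = 2*(2 + r) = 4 + 2*r)
u = -88267/5 ≈ -17653.
p(Z)/u = (4 + 2*507)/(-88267/5) = (4 + 1014)*(-5/88267) = 1018*(-5/88267) = -5090/88267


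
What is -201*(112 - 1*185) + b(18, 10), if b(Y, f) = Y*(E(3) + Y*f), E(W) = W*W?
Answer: 18075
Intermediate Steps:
E(W) = W²
b(Y, f) = Y*(9 + Y*f) (b(Y, f) = Y*(3² + Y*f) = Y*(9 + Y*f))
-201*(112 - 1*185) + b(18, 10) = -201*(112 - 1*185) + 18*(9 + 18*10) = -201*(112 - 185) + 18*(9 + 180) = -201*(-73) + 18*189 = 14673 + 3402 = 18075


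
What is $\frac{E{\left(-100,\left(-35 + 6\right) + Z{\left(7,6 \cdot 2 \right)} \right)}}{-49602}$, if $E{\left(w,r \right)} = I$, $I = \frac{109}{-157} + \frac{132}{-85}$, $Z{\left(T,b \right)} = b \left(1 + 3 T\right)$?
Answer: $\frac{29989}{661938690} \approx 4.5305 \cdot 10^{-5}$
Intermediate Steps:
$I = - \frac{29989}{13345}$ ($I = 109 \left(- \frac{1}{157}\right) + 132 \left(- \frac{1}{85}\right) = - \frac{109}{157} - \frac{132}{85} = - \frac{29989}{13345} \approx -2.2472$)
$E{\left(w,r \right)} = - \frac{29989}{13345}$
$\frac{E{\left(-100,\left(-35 + 6\right) + Z{\left(7,6 \cdot 2 \right)} \right)}}{-49602} = - \frac{29989}{13345 \left(-49602\right)} = \left(- \frac{29989}{13345}\right) \left(- \frac{1}{49602}\right) = \frac{29989}{661938690}$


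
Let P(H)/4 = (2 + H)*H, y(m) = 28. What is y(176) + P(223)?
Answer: 200728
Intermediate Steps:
P(H) = 4*H*(2 + H) (P(H) = 4*((2 + H)*H) = 4*(H*(2 + H)) = 4*H*(2 + H))
y(176) + P(223) = 28 + 4*223*(2 + 223) = 28 + 4*223*225 = 28 + 200700 = 200728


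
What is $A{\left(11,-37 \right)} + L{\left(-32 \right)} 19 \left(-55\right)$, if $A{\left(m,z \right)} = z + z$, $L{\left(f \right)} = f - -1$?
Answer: $32321$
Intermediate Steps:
$L{\left(f \right)} = 1 + f$ ($L{\left(f \right)} = f + 1 = 1 + f$)
$A{\left(m,z \right)} = 2 z$
$A{\left(11,-37 \right)} + L{\left(-32 \right)} 19 \left(-55\right) = 2 \left(-37\right) + \left(1 - 32\right) 19 \left(-55\right) = -74 - -32395 = -74 + 32395 = 32321$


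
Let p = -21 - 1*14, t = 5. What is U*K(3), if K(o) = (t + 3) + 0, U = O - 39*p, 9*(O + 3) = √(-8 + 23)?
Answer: 10896 + 8*√15/9 ≈ 10899.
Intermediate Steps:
O = -3 + √15/9 (O = -3 + √(-8 + 23)/9 = -3 + √15/9 ≈ -2.5697)
p = -35 (p = -21 - 14 = -35)
U = 1362 + √15/9 (U = (-3 + √15/9) - 39*(-35) = (-3 + √15/9) + 1365 = 1362 + √15/9 ≈ 1362.4)
K(o) = 8 (K(o) = (5 + 3) + 0 = 8 + 0 = 8)
U*K(3) = (1362 + √15/9)*8 = 10896 + 8*√15/9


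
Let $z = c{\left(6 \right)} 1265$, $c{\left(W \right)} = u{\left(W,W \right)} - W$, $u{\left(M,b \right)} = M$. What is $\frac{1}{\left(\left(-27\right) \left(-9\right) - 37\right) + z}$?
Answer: $\frac{1}{206} \approx 0.0048544$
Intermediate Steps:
$c{\left(W \right)} = 0$ ($c{\left(W \right)} = W - W = 0$)
$z = 0$ ($z = 0 \cdot 1265 = 0$)
$\frac{1}{\left(\left(-27\right) \left(-9\right) - 37\right) + z} = \frac{1}{\left(\left(-27\right) \left(-9\right) - 37\right) + 0} = \frac{1}{\left(243 - 37\right) + 0} = \frac{1}{206 + 0} = \frac{1}{206}$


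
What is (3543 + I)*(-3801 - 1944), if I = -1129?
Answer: -13868430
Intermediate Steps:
(3543 + I)*(-3801 - 1944) = (3543 - 1129)*(-3801 - 1944) = 2414*(-5745) = -13868430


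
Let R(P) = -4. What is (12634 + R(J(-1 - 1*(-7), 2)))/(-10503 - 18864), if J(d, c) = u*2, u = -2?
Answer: -4210/9789 ≈ -0.43007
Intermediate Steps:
J(d, c) = -4 (J(d, c) = -2*2 = -4)
(12634 + R(J(-1 - 1*(-7), 2)))/(-10503 - 18864) = (12634 - 4)/(-10503 - 18864) = 12630/(-29367) = 12630*(-1/29367) = -4210/9789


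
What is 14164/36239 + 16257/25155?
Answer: 315144281/303864015 ≈ 1.0371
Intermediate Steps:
14164/36239 + 16257/25155 = 14164*(1/36239) + 16257*(1/25155) = 14164/36239 + 5419/8385 = 315144281/303864015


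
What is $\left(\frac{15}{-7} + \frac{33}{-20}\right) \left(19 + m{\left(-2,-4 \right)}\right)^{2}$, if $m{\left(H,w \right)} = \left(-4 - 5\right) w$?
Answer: $- \frac{321255}{28} \approx -11473.0$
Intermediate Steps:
$m{\left(H,w \right)} = - 9 w$
$\left(\frac{15}{-7} + \frac{33}{-20}\right) \left(19 + m{\left(-2,-4 \right)}\right)^{2} = \left(\frac{15}{-7} + \frac{33}{-20}\right) \left(19 - -36\right)^{2} = \left(15 \left(- \frac{1}{7}\right) + 33 \left(- \frac{1}{20}\right)\right) \left(19 + 36\right)^{2} = \left(- \frac{15}{7} - \frac{33}{20}\right) 55^{2} = \left(- \frac{531}{140}\right) 3025 = - \frac{321255}{28}$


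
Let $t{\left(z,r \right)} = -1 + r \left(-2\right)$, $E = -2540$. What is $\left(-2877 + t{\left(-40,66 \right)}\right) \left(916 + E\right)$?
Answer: $4888240$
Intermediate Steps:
$t{\left(z,r \right)} = -1 - 2 r$
$\left(-2877 + t{\left(-40,66 \right)}\right) \left(916 + E\right) = \left(-2877 - 133\right) \left(916 - 2540\right) = \left(-2877 - 133\right) \left(-1624\right) = \left(-3010\right) \left(-1624\right) = 4888240$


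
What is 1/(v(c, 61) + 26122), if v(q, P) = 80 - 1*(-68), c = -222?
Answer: 1/26270 ≈ 3.8066e-5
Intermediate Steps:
v(q, P) = 148 (v(q, P) = 80 + 68 = 148)
1/(v(c, 61) + 26122) = 1/(148 + 26122) = 1/26270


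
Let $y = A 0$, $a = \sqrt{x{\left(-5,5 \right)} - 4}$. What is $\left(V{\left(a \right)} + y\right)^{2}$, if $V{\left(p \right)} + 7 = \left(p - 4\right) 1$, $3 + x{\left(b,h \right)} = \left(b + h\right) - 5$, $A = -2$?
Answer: $109 - 44 i \sqrt{3} \approx 109.0 - 76.21 i$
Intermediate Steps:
$x{\left(b,h \right)} = -8 + b + h$ ($x{\left(b,h \right)} = -3 - \left(5 - b - h\right) = -3 + \left(-5 + b + h\right) = -8 + b + h$)
$a = 2 i \sqrt{3}$ ($a = \sqrt{\left(-8 - 5 + 5\right) - 4} = \sqrt{-8 - 4} = \sqrt{-12} = 2 i \sqrt{3} \approx 3.4641 i$)
$y = 0$ ($y = \left(-2\right) 0 = 0$)
$V{\left(p \right)} = -11 + p$ ($V{\left(p \right)} = -7 + \left(p - 4\right) 1 = -7 + \left(-4 + p\right) 1 = -7 + \left(-4 + p\right) = -11 + p$)
$\left(V{\left(a \right)} + y\right)^{2} = \left(\left(-11 + 2 i \sqrt{3}\right) + 0\right)^{2} = \left(-11 + 2 i \sqrt{3}\right)^{2}$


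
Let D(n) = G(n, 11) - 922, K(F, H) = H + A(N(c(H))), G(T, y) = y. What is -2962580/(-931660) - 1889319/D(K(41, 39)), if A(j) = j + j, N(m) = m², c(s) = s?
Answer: 88145092496/42437113 ≈ 2077.1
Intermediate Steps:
A(j) = 2*j
K(F, H) = H + 2*H²
D(n) = -911 (D(n) = 11 - 922 = -911)
-2962580/(-931660) - 1889319/D(K(41, 39)) = -2962580/(-931660) - 1889319/(-911) = -2962580*(-1/931660) - 1889319*(-1/911) = 148129/46583 + 1889319/911 = 88145092496/42437113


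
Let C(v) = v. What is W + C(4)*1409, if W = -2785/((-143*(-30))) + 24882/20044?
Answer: 12117089315/2149719 ≈ 5636.6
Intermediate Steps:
W = 1273031/2149719 (W = -2785/4290 + 24882*(1/20044) = -2785*1/4290 + 12441/10022 = -557/858 + 12441/10022 = 1273031/2149719 ≈ 0.59219)
W + C(4)*1409 = 1273031/2149719 + 4*1409 = 1273031/2149719 + 5636 = 12117089315/2149719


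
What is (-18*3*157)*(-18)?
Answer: 152604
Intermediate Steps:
(-18*3*157)*(-18) = -54*157*(-18) = -8478*(-18) = 152604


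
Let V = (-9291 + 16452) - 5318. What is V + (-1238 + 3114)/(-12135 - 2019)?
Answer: 1863139/1011 ≈ 1842.9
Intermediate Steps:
V = 1843 (V = 7161 - 5318 = 1843)
V + (-1238 + 3114)/(-12135 - 2019) = 1843 + (-1238 + 3114)/(-12135 - 2019) = 1843 + 1876/(-14154) = 1843 + 1876*(-1/14154) = 1843 - 134/1011 = 1863139/1011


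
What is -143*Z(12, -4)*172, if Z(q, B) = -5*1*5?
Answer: 614900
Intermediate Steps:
Z(q, B) = -25 (Z(q, B) = -5*5 = -25)
-143*Z(12, -4)*172 = -143*(-25)*172 = 3575*172 = 614900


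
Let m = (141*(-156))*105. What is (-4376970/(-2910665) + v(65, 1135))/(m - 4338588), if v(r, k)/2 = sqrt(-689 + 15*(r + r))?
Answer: -145899/645019663724 - sqrt(1261)/3324084 ≈ -1.0909e-5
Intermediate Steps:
v(r, k) = 2*sqrt(-689 + 30*r) (v(r, k) = 2*sqrt(-689 + 15*(r + r)) = 2*sqrt(-689 + 15*(2*r)) = 2*sqrt(-689 + 30*r))
m = -2309580 (m = -21996*105 = -2309580)
(-4376970/(-2910665) + v(65, 1135))/(m - 4338588) = (-4376970/(-2910665) + 2*sqrt(-689 + 30*65))/(-2309580 - 4338588) = (-4376970*(-1/2910665) + 2*sqrt(-689 + 1950))/(-6648168) = (875394/582133 + 2*sqrt(1261))*(-1/6648168) = -145899/645019663724 - sqrt(1261)/3324084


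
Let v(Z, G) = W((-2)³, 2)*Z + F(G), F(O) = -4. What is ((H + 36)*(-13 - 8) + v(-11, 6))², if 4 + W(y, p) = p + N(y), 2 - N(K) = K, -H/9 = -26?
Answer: 33200644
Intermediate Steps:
H = 234 (H = -9*(-26) = 234)
N(K) = 2 - K
W(y, p) = -2 + p - y (W(y, p) = -4 + (p + (2 - y)) = -4 + (2 + p - y) = -2 + p - y)
v(Z, G) = -4 + 8*Z (v(Z, G) = (-2 + 2 - 1*(-2)³)*Z - 4 = (-2 + 2 - 1*(-8))*Z - 4 = (-2 + 2 + 8)*Z - 4 = 8*Z - 4 = -4 + 8*Z)
((H + 36)*(-13 - 8) + v(-11, 6))² = ((234 + 36)*(-13 - 8) + (-4 + 8*(-11)))² = (270*(-21) + (-4 - 88))² = (-5670 - 92)² = (-5762)² = 33200644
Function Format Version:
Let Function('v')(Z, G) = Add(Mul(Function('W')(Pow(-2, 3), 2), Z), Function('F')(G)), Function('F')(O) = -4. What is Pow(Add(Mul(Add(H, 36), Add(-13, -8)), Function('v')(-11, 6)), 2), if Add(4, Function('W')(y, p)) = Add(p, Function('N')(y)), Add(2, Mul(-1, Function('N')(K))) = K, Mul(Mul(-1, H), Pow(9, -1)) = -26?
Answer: 33200644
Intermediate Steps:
H = 234 (H = Mul(-9, -26) = 234)
Function('N')(K) = Add(2, Mul(-1, K))
Function('W')(y, p) = Add(-2, p, Mul(-1, y)) (Function('W')(y, p) = Add(-4, Add(p, Add(2, Mul(-1, y)))) = Add(-4, Add(2, p, Mul(-1, y))) = Add(-2, p, Mul(-1, y)))
Function('v')(Z, G) = Add(-4, Mul(8, Z)) (Function('v')(Z, G) = Add(Mul(Add(-2, 2, Mul(-1, Pow(-2, 3))), Z), -4) = Add(Mul(Add(-2, 2, Mul(-1, -8)), Z), -4) = Add(Mul(Add(-2, 2, 8), Z), -4) = Add(Mul(8, Z), -4) = Add(-4, Mul(8, Z)))
Pow(Add(Mul(Add(H, 36), Add(-13, -8)), Function('v')(-11, 6)), 2) = Pow(Add(Mul(Add(234, 36), Add(-13, -8)), Add(-4, Mul(8, -11))), 2) = Pow(Add(Mul(270, -21), Add(-4, -88)), 2) = Pow(Add(-5670, -92), 2) = Pow(-5762, 2) = 33200644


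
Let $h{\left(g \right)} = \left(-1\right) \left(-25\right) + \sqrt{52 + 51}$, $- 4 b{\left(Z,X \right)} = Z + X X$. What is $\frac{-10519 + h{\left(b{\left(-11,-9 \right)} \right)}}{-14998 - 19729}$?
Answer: $\frac{954}{3157} - \frac{\sqrt{103}}{34727} \approx 0.30189$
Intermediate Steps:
$b{\left(Z,X \right)} = - \frac{Z}{4} - \frac{X^{2}}{4}$ ($b{\left(Z,X \right)} = - \frac{Z + X X}{4} = - \frac{Z + X^{2}}{4} = - \frac{Z}{4} - \frac{X^{2}}{4}$)
$h{\left(g \right)} = 25 + \sqrt{103}$
$\frac{-10519 + h{\left(b{\left(-11,-9 \right)} \right)}}{-14998 - 19729} = \frac{-10519 + \left(25 + \sqrt{103}\right)}{-14998 - 19729} = \frac{-10494 + \sqrt{103}}{-34727} = \left(-10494 + \sqrt{103}\right) \left(- \frac{1}{34727}\right) = \frac{954}{3157} - \frac{\sqrt{103}}{34727}$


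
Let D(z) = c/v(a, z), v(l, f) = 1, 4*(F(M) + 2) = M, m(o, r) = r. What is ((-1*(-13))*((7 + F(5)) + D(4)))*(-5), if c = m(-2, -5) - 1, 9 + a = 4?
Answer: -65/4 ≈ -16.250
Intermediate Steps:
a = -5 (a = -9 + 4 = -5)
F(M) = -2 + M/4
c = -6 (c = -5 - 1 = -6)
D(z) = -6 (D(z) = -6/1 = -6*1 = -6)
((-1*(-13))*((7 + F(5)) + D(4)))*(-5) = ((-1*(-13))*((7 + (-2 + (¼)*5)) - 6))*(-5) = (13*((7 + (-2 + 5/4)) - 6))*(-5) = (13*((7 - ¾) - 6))*(-5) = (13*(25/4 - 6))*(-5) = (13*(¼))*(-5) = (13/4)*(-5) = -65/4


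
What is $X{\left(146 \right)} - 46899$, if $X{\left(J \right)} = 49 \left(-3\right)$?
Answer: $-47046$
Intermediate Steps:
$X{\left(J \right)} = -147$
$X{\left(146 \right)} - 46899 = -147 - 46899 = -47046$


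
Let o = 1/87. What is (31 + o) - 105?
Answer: -6437/87 ≈ -73.989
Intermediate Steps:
o = 1/87 ≈ 0.011494
(31 + o) - 105 = (31 + 1/87) - 105 = 2698/87 - 105 = -6437/87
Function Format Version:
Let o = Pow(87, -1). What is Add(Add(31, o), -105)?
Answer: Rational(-6437, 87) ≈ -73.989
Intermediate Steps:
o = Rational(1, 87) ≈ 0.011494
Add(Add(31, o), -105) = Add(Add(31, Rational(1, 87)), -105) = Add(Rational(2698, 87), -105) = Rational(-6437, 87)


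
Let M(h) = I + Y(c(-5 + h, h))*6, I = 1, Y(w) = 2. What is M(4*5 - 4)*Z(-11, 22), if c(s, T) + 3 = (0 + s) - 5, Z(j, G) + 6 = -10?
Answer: -208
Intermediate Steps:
Z(j, G) = -16 (Z(j, G) = -6 - 10 = -16)
c(s, T) = -8 + s (c(s, T) = -3 + ((0 + s) - 5) = -3 + (s - 5) = -3 + (-5 + s) = -8 + s)
M(h) = 13 (M(h) = 1 + 2*6 = 1 + 12 = 13)
M(4*5 - 4)*Z(-11, 22) = 13*(-16) = -208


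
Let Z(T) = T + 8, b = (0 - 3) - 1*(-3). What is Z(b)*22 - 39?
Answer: 137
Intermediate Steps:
b = 0 (b = -3 + 3 = 0)
Z(T) = 8 + T
Z(b)*22 - 39 = (8 + 0)*22 - 39 = 8*22 - 39 = 176 - 39 = 137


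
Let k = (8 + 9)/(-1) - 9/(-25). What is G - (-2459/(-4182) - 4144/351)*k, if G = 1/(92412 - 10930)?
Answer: -7156117720021/38335243950 ≈ -186.67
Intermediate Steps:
k = -416/25 (k = 17*(-1) - 9*(-1/25) = -17 + 9/25 = -416/25 ≈ -16.640)
G = 1/81482 ≈ 1.2273e-5
G - (-2459/(-4182) - 4144/351)*k = 1/81482 - (-2459/(-4182) - 4144/351)*(-416)/25 = 1/81482 - (-2459*(-1/4182) - 4144*1/351)*(-416)/25 = 1/81482 - (2459/4182 - 4144/351)*(-416)/25 = 1/81482 - (-5489033)*(-416)/(489294*25) = 1/81482 - 1*87824528/470475 = 1/81482 - 87824528/470475 = -7156117720021/38335243950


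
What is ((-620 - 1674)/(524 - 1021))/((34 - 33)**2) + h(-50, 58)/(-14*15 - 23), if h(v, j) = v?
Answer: 559352/115801 ≈ 4.8303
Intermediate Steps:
((-620 - 1674)/(524 - 1021))/((34 - 33)**2) + h(-50, 58)/(-14*15 - 23) = ((-620 - 1674)/(524 - 1021))/((34 - 33)**2) - 50/(-14*15 - 23) = (-2294/(-497))/(1**2) - 50/(-210 - 23) = -2294*(-1/497)/1 - 50/(-233) = (2294/497)*1 - 50*(-1/233) = 2294/497 + 50/233 = 559352/115801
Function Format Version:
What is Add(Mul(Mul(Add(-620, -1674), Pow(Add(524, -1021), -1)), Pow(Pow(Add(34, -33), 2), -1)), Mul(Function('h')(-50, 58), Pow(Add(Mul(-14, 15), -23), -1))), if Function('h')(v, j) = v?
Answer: Rational(559352, 115801) ≈ 4.8303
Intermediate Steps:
Add(Mul(Mul(Add(-620, -1674), Pow(Add(524, -1021), -1)), Pow(Pow(Add(34, -33), 2), -1)), Mul(Function('h')(-50, 58), Pow(Add(Mul(-14, 15), -23), -1))) = Add(Mul(Mul(Add(-620, -1674), Pow(Add(524, -1021), -1)), Pow(Pow(Add(34, -33), 2), -1)), Mul(-50, Pow(Add(Mul(-14, 15), -23), -1))) = Add(Mul(Mul(-2294, Pow(-497, -1)), Pow(Pow(1, 2), -1)), Mul(-50, Pow(Add(-210, -23), -1))) = Add(Mul(Mul(-2294, Rational(-1, 497)), Pow(1, -1)), Mul(-50, Pow(-233, -1))) = Add(Mul(Rational(2294, 497), 1), Mul(-50, Rational(-1, 233))) = Add(Rational(2294, 497), Rational(50, 233)) = Rational(559352, 115801)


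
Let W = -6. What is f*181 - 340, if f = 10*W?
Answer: -11200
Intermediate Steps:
f = -60 (f = 10*(-6) = -60)
f*181 - 340 = -60*181 - 340 = -10860 - 340 = -11200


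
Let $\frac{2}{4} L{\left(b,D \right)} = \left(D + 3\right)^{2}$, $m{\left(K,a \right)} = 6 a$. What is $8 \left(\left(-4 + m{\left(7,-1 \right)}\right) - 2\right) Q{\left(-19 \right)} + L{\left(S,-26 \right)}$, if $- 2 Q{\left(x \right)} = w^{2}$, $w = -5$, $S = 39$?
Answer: $2258$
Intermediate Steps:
$L{\left(b,D \right)} = 2 \left(3 + D\right)^{2}$ ($L{\left(b,D \right)} = 2 \left(D + 3\right)^{2} = 2 \left(3 + D\right)^{2}$)
$Q{\left(x \right)} = - \frac{25}{2}$ ($Q{\left(x \right)} = - \frac{\left(-5\right)^{2}}{2} = \left(- \frac{1}{2}\right) 25 = - \frac{25}{2}$)
$8 \left(\left(-4 + m{\left(7,-1 \right)}\right) - 2\right) Q{\left(-19 \right)} + L{\left(S,-26 \right)} = 8 \left(\left(-4 + 6 \left(-1\right)\right) - 2\right) \left(- \frac{25}{2}\right) + 2 \left(3 - 26\right)^{2} = 8 \left(\left(-4 - 6\right) - 2\right) \left(- \frac{25}{2}\right) + 2 \left(-23\right)^{2} = 8 \left(-10 - 2\right) \left(- \frac{25}{2}\right) + 2 \cdot 529 = 8 \left(-12\right) \left(- \frac{25}{2}\right) + 1058 = \left(-96\right) \left(- \frac{25}{2}\right) + 1058 = 1200 + 1058 = 2258$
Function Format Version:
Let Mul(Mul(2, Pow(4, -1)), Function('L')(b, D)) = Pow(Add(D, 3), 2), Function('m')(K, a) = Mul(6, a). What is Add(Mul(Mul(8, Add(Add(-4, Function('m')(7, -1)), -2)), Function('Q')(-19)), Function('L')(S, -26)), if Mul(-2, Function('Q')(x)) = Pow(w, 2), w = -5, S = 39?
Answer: 2258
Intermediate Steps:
Function('L')(b, D) = Mul(2, Pow(Add(3, D), 2)) (Function('L')(b, D) = Mul(2, Pow(Add(D, 3), 2)) = Mul(2, Pow(Add(3, D), 2)))
Function('Q')(x) = Rational(-25, 2) (Function('Q')(x) = Mul(Rational(-1, 2), Pow(-5, 2)) = Mul(Rational(-1, 2), 25) = Rational(-25, 2))
Add(Mul(Mul(8, Add(Add(-4, Function('m')(7, -1)), -2)), Function('Q')(-19)), Function('L')(S, -26)) = Add(Mul(Mul(8, Add(Add(-4, Mul(6, -1)), -2)), Rational(-25, 2)), Mul(2, Pow(Add(3, -26), 2))) = Add(Mul(Mul(8, Add(Add(-4, -6), -2)), Rational(-25, 2)), Mul(2, Pow(-23, 2))) = Add(Mul(Mul(8, Add(-10, -2)), Rational(-25, 2)), Mul(2, 529)) = Add(Mul(Mul(8, -12), Rational(-25, 2)), 1058) = Add(Mul(-96, Rational(-25, 2)), 1058) = Add(1200, 1058) = 2258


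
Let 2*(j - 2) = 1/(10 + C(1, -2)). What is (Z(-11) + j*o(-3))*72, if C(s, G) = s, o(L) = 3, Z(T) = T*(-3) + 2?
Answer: 32580/11 ≈ 2961.8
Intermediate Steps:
Z(T) = 2 - 3*T (Z(T) = -3*T + 2 = 2 - 3*T)
j = 45/22 (j = 2 + 1/(2*(10 + 1)) = 2 + (1/2)/11 = 2 + (1/2)*(1/11) = 2 + 1/22 = 45/22 ≈ 2.0455)
(Z(-11) + j*o(-3))*72 = ((2 - 3*(-11)) + (45/22)*3)*72 = ((2 + 33) + 135/22)*72 = (35 + 135/22)*72 = (905/22)*72 = 32580/11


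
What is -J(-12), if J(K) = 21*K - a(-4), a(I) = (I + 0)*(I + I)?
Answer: 284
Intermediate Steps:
a(I) = 2*I² (a(I) = I*(2*I) = 2*I²)
J(K) = -32 + 21*K (J(K) = 21*K - 2*(-4)² = 21*K - 2*16 = 21*K - 1*32 = 21*K - 32 = -32 + 21*K)
-J(-12) = -(-32 + 21*(-12)) = -(-32 - 252) = -1*(-284) = 284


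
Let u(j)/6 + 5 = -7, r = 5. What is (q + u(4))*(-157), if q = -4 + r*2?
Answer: 10362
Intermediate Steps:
q = 6 (q = -4 + 5*2 = -4 + 10 = 6)
u(j) = -72 (u(j) = -30 + 6*(-7) = -30 - 42 = -72)
(q + u(4))*(-157) = (6 - 72)*(-157) = -66*(-157) = 10362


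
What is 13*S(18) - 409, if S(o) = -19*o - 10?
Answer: -4985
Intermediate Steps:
S(o) = -10 - 19*o
13*S(18) - 409 = 13*(-10 - 19*18) - 409 = 13*(-10 - 342) - 409 = 13*(-352) - 409 = -4576 - 409 = -4985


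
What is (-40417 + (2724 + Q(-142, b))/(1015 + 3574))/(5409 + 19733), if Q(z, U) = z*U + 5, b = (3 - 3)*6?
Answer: -92735442/57688319 ≈ -1.6075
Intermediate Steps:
b = 0 (b = 0*6 = 0)
Q(z, U) = 5 + U*z (Q(z, U) = U*z + 5 = 5 + U*z)
(-40417 + (2724 + Q(-142, b))/(1015 + 3574))/(5409 + 19733) = (-40417 + (2724 + (5 + 0*(-142)))/(1015 + 3574))/(5409 + 19733) = (-40417 + (2724 + (5 + 0))/4589)/25142 = (-40417 + (2724 + 5)*(1/4589))*(1/25142) = (-40417 + 2729*(1/4589))*(1/25142) = (-40417 + 2729/4589)*(1/25142) = -185470884/4589*1/25142 = -92735442/57688319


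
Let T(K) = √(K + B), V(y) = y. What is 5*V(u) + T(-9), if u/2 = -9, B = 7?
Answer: -90 + I*√2 ≈ -90.0 + 1.4142*I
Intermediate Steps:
u = -18 (u = 2*(-9) = -18)
T(K) = √(7 + K) (T(K) = √(K + 7) = √(7 + K))
5*V(u) + T(-9) = 5*(-18) + √(7 - 9) = -90 + √(-2) = -90 + I*√2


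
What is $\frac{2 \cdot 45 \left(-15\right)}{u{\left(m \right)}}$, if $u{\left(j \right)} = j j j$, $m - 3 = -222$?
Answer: $\frac{50}{389017} \approx 0.00012853$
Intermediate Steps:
$m = -219$ ($m = 3 - 222 = -219$)
$u{\left(j \right)} = j^{3}$ ($u{\left(j \right)} = j^{2} j = j^{3}$)
$\frac{2 \cdot 45 \left(-15\right)}{u{\left(m \right)}} = \frac{2 \cdot 45 \left(-15\right)}{\left(-219\right)^{3}} = \frac{90 \left(-15\right)}{-10503459} = \left(-1350\right) \left(- \frac{1}{10503459}\right) = \frac{50}{389017}$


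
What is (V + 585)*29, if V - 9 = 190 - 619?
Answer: 4785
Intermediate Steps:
V = -420 (V = 9 + (190 - 619) = 9 - 429 = -420)
(V + 585)*29 = (-420 + 585)*29 = 165*29 = 4785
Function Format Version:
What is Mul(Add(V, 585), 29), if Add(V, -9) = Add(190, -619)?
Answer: 4785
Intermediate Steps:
V = -420 (V = Add(9, Add(190, -619)) = Add(9, -429) = -420)
Mul(Add(V, 585), 29) = Mul(Add(-420, 585), 29) = Mul(165, 29) = 4785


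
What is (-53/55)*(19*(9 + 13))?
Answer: -2014/5 ≈ -402.80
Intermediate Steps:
(-53/55)*(19*(9 + 13)) = (-53*1/55)*(19*22) = -53/55*418 = -2014/5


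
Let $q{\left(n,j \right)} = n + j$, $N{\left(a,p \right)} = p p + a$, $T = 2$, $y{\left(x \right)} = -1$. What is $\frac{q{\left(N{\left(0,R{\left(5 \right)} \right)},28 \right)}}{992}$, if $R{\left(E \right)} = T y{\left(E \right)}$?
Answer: $\frac{1}{31} \approx 0.032258$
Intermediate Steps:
$R{\left(E \right)} = -2$ ($R{\left(E \right)} = 2 \left(-1\right) = -2$)
$N{\left(a,p \right)} = a + p^{2}$ ($N{\left(a,p \right)} = p^{2} + a = a + p^{2}$)
$q{\left(n,j \right)} = j + n$
$\frac{q{\left(N{\left(0,R{\left(5 \right)} \right)},28 \right)}}{992} = \frac{28 + \left(0 + \left(-2\right)^{2}\right)}{992} = \left(28 + \left(0 + 4\right)\right) \frac{1}{992} = \left(28 + 4\right) \frac{1}{992} = 32 \cdot \frac{1}{992} = \frac{1}{31}$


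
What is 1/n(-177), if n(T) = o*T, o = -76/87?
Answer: 29/4484 ≈ 0.0064674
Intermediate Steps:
o = -76/87 (o = -76*1/87 = -76/87 ≈ -0.87356)
n(T) = -76*T/87
1/n(-177) = 1/(-76/87*(-177)) = 1/(4484/29) = 29/4484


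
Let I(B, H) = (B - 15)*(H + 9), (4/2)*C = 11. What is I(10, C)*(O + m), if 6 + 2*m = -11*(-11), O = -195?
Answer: 39875/4 ≈ 9968.8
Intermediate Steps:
C = 11/2 (C = (½)*11 = 11/2 ≈ 5.5000)
I(B, H) = (-15 + B)*(9 + H)
m = 115/2 (m = -3 + (-11*(-11))/2 = -3 + (½)*121 = -3 + 121/2 = 115/2 ≈ 57.500)
I(10, C)*(O + m) = (-135 - 15*11/2 + 9*10 + 10*(11/2))*(-195 + 115/2) = (-135 - 165/2 + 90 + 55)*(-275/2) = -145/2*(-275/2) = 39875/4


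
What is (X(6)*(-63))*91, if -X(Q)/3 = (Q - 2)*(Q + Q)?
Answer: 825552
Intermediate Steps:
X(Q) = -6*Q*(-2 + Q) (X(Q) = -3*(Q - 2)*(Q + Q) = -3*(-2 + Q)*2*Q = -6*Q*(-2 + Q))
(X(6)*(-63))*91 = ((6*6*(2 - 1*6))*(-63))*91 = ((6*6*(2 - 6))*(-63))*91 = ((6*6*(-4))*(-63))*91 = -144*(-63)*91 = 9072*91 = 825552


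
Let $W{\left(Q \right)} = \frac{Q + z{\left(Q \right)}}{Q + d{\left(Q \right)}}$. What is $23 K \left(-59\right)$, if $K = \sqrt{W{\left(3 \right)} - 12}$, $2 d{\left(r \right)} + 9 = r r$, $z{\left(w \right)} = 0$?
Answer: $- 1357 i \sqrt{11} \approx - 4500.7 i$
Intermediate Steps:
$d{\left(r \right)} = - \frac{9}{2} + \frac{r^{2}}{2}$ ($d{\left(r \right)} = - \frac{9}{2} + \frac{r r}{2} = - \frac{9}{2} + \frac{r^{2}}{2}$)
$W{\left(Q \right)} = \frac{Q}{- \frac{9}{2} + Q + \frac{Q^{2}}{2}}$ ($W{\left(Q \right)} = \frac{Q + 0}{Q + \left(- \frac{9}{2} + \frac{Q^{2}}{2}\right)} = \frac{Q}{- \frac{9}{2} + Q + \frac{Q^{2}}{2}}$)
$K = i \sqrt{11}$ ($K = \sqrt{2 \cdot 3 \frac{1}{-9 + 3^{2} + 2 \cdot 3} - 12} = \sqrt{2 \cdot 3 \frac{1}{-9 + 9 + 6} - 12} = \sqrt{2 \cdot 3 \cdot \frac{1}{6} - 12} = \sqrt{1 - 12} = \sqrt{-11} = i \sqrt{11} \approx 3.3166 i$)
$23 K \left(-59\right) = 23 i \sqrt{11} \left(-59\right) = - 1357 i \sqrt{11}$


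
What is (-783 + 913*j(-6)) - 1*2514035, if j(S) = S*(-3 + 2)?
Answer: -2509340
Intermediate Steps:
j(S) = -S (j(S) = S*(-1) = -S)
(-783 + 913*j(-6)) - 1*2514035 = (-783 + 913*(-1*(-6))) - 1*2514035 = (-783 + 913*6) - 2514035 = (-783 + 5478) - 2514035 = 4695 - 2514035 = -2509340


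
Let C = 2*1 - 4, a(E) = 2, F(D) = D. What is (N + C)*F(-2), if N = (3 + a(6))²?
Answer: -46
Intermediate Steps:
C = -2 (C = 2 - 4 = -2)
N = 25 (N = (3 + 2)² = 5² = 25)
(N + C)*F(-2) = (25 - 2)*(-2) = 23*(-2) = -46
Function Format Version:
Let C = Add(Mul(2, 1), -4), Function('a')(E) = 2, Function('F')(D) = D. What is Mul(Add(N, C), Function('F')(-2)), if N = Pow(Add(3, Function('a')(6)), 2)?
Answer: -46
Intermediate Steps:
C = -2 (C = Add(2, -4) = -2)
N = 25 (N = Pow(Add(3, 2), 2) = Pow(5, 2) = 25)
Mul(Add(N, C), Function('F')(-2)) = Mul(Add(25, -2), -2) = Mul(23, -2) = -46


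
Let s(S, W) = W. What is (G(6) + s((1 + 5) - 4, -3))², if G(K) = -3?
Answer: 36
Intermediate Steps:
(G(6) + s((1 + 5) - 4, -3))² = (-3 - 3)² = (-6)² = 36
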